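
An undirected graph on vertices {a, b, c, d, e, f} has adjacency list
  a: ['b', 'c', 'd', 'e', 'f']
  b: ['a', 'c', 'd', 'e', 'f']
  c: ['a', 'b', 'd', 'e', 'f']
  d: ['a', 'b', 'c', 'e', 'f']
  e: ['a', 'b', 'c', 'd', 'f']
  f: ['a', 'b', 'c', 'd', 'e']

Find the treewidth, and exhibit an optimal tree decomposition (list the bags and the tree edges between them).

With just one bag of size 6, the width is 6 − 1 = 5, so tw(G) ≤ 5. On the other hand G contains the 6-clique {a, b, c, d, e, f}. A clique must lie in a single bag of any decomposition, so no decomposition can have width below 5. Therefore the treewidth is 5.

Treewidth 5.
One such decomposition:
Bags: B1 = {a, b, c, d, e, f}
Tree: (single bag)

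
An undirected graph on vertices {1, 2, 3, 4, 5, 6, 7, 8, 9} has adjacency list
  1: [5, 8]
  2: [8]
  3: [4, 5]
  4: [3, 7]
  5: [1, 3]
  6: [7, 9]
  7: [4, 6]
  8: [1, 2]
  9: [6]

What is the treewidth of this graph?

1

A width-1 tree decomposition is:
Bags: B1 = {2, 8}  B2 = {1, 8}  B3 = {1, 5}  B4 = {3, 5}  B5 = {3, 4}  B6 = {4, 7}  B7 = {6, 7}  B8 = {6, 9}
Tree: B1–B2, B2–B3, B3–B4, B4–B5, B5–B6, B6–B7, B7–B8
Each bag holds 2 vertices, so the decomposition has width 1, which upper-bounds the treewidth. Any graph with an edge has treewidth ≥ 1, and G has the edge 2–8. Hence tw(G) = 1 exactly.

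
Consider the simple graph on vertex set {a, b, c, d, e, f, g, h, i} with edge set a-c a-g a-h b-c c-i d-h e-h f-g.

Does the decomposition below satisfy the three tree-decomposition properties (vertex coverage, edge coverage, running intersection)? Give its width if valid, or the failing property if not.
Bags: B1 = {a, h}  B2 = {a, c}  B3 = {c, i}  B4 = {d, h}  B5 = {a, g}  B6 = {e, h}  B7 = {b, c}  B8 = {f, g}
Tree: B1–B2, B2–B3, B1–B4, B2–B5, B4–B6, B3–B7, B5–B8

Vertex coverage: the bags together contain {a, b, c, d, e, f, g, h, i}, the full vertex set. Edge coverage: each edge of G has both endpoints in at least one bag. Running intersection: for every vertex, the bags containing it form a connected subtree. All three properties hold, so this is a valid tree decomposition of width max|bag| − 1 = 1, and hence tw(G) ≤ 1.

Yes; width 1.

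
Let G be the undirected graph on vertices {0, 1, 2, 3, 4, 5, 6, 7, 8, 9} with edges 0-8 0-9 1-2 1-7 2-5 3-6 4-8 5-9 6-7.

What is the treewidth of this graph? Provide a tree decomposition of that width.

Every bag has size at most 2, so the width is 2 − 1 = 1 and tw(G) ≤ 1. Any graph with an edge has treewidth ≥ 1, and G has the edge 3–6. Combining the bounds, tw(G) = 1.

Treewidth 1.
One such decomposition:
Bags: B1 = {3, 6}  B2 = {6, 7}  B3 = {1, 7}  B4 = {1, 2}  B5 = {2, 5}  B6 = {5, 9}  B7 = {0, 9}  B8 = {0, 8}  B9 = {4, 8}
Tree: B1–B2, B2–B3, B3–B4, B4–B5, B5–B6, B6–B7, B7–B8, B8–B9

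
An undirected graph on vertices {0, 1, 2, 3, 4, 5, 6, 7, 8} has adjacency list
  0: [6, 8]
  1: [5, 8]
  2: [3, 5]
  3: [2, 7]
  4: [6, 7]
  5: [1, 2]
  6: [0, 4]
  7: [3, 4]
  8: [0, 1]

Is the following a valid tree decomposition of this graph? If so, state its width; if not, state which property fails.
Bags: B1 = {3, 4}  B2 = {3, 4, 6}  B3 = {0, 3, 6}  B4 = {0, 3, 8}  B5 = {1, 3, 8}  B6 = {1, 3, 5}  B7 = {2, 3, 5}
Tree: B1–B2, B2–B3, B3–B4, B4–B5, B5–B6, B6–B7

No — vertex 7 appears in no bag.

A tree decomposition must satisfy three properties: every vertex lies in some bag; for every edge, both endpoints lie together in some bag; and for every vertex, the bags containing it form a connected subtree. Here vertex 7 appears in no bag, so the decomposition is invalid.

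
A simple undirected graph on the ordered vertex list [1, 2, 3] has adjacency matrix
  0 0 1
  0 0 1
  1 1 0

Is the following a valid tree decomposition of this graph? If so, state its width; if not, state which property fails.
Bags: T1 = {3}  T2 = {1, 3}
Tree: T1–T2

No — vertex 2 appears in no bag.

A tree decomposition must satisfy three properties: every vertex lies in some bag; for every edge, both endpoints lie together in some bag; and for every vertex, the bags containing it form a connected subtree. Here vertex 2 appears in no bag, so the decomposition is invalid.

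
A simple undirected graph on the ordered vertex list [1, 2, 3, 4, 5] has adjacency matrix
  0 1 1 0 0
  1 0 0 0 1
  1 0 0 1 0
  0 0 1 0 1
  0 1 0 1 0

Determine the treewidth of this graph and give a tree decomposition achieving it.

Treewidth 2.
One optimal decomposition is:
Bags: B1 = {2, 4, 5}  B2 = {1, 2, 4}  B3 = {1, 3, 4}
Tree: B1–B2, B2–B3

Each bag holds 3 vertices, so the decomposition has width 2, which upper-bounds the treewidth. Since 4–5–2–1–3–4 is a cycle in G, G is not acyclic. Forests are exactly the graphs of treewidth ≤ 1, so tw(G) ≥ 2. Hence tw(G) = 2 exactly.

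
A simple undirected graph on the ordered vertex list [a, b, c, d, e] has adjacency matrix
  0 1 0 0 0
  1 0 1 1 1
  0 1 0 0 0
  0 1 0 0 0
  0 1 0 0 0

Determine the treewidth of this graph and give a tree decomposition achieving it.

Each bag holds 2 vertices, so the decomposition has width 1, which upper-bounds the treewidth. Since G has at least one edge (e.g. b–a), it is not an edgeless graph, so tw(G) ≥ 1. The upper and lower bounds meet at 1, so that is the treewidth.

Treewidth 1.
One such decomposition:
Bags: B1 = {a, b}  B2 = {b, c}  B3 = {b, e}  B4 = {b, d}
Tree: B1–B2, B1–B3, B3–B4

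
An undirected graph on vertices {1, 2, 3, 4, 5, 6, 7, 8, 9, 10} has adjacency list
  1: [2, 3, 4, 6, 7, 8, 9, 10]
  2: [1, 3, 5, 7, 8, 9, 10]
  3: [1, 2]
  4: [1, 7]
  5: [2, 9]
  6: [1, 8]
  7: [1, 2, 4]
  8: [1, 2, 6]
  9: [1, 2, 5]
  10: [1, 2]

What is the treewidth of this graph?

2

A width-2 tree decomposition is:
Bags: B1 = {1, 2, 7}  B2 = {1, 2, 8}  B3 = {1, 2, 9}  B4 = {1, 6, 8}  B5 = {1, 2, 10}  B6 = {2, 5, 9}  B7 = {1, 4, 7}  B8 = {1, 2, 3}
Tree: B1–B2, B1–B3, B2–B4, B3–B5, B3–B6, B1–B7, B2–B8
Every bag has size at most 3, so the width is 3 − 1 = 2 and tw(G) ≤ 2. For the lower bound, the 3 vertices {1, 2, 3} are pairwise adjacent, and any tree decomposition puts a clique entirely inside one bag — forcing width ≥ 2. The upper and lower bounds meet at 2, so that is the treewidth.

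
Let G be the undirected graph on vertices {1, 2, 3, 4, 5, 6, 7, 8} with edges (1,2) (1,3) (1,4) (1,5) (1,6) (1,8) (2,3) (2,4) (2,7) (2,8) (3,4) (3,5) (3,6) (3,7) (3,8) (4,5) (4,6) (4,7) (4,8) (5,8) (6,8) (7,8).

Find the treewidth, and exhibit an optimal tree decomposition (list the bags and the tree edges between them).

Each bag holds 5 vertices, so the decomposition has width 4, which upper-bounds the treewidth. Conversely, {1, 2, 3, 4, 8} is a clique of size 5, and the vertices of any clique must share a bag in every tree decomposition; so some bag has ≥ 5 vertices and tw(G) ≥ 4. The upper and lower bounds meet at 4, so that is the treewidth.

Treewidth 4.
One optimal decomposition is:
Bags: B1 = {1, 2, 3, 4, 8}  B2 = {1, 3, 4, 6, 8}  B3 = {2, 3, 4, 7, 8}  B4 = {1, 3, 4, 5, 8}
Tree: B1–B2, B1–B3, B1–B4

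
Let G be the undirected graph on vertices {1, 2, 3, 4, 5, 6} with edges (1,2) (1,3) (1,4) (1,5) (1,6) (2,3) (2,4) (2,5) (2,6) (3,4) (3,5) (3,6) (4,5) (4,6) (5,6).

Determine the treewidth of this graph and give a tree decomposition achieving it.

With just one bag of size 6, the width is 6 − 1 = 5, so tw(G) ≤ 5. On the other hand G contains the 6-clique {1, 2, 3, 4, 5, 6}. A clique must lie in a single bag of any decomposition, so no decomposition can have width below 5. Therefore the treewidth is 5.

Treewidth 5.
One optimal decomposition is:
Bags: B1 = {1, 2, 3, 4, 5, 6}
Tree: (single bag)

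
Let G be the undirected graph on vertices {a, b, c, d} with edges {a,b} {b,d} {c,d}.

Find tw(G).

1

A width-1 tree decomposition is:
Bags: B1 = {a, b}  B2 = {b, d}  B3 = {c, d}
Tree: B1–B2, B2–B3
The largest bag has 2 vertices, giving width 1; this decomposition certifies tw(G) ≤ 1. Since G has at least one edge (e.g. a–b), it is not an edgeless graph, so tw(G) ≥ 1. The upper and lower bounds meet at 1, so that is the treewidth.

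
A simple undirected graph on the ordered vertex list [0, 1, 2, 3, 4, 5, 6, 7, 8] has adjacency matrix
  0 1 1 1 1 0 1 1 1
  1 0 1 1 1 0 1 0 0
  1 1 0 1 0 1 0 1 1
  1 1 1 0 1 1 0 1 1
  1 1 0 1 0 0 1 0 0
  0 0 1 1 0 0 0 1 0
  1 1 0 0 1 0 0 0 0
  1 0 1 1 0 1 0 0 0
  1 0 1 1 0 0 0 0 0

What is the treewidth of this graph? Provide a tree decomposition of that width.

Every bag has size at most 4, so the width is 4 − 1 = 3 and tw(G) ≤ 3. On the other hand G contains the 4-clique {0, 2, 3, 8}. A clique must lie in a single bag of any decomposition, so no decomposition can have width below 3. Therefore the treewidth is 3.

Treewidth 3.
One optimal decomposition is:
Bags: B1 = {0, 1, 3, 4}  B2 = {0, 1, 2, 3}  B3 = {0, 1, 4, 6}  B4 = {0, 2, 3, 7}  B5 = {0, 2, 3, 8}  B6 = {2, 3, 5, 7}
Tree: B1–B2, B1–B3, B2–B4, B4–B5, B4–B6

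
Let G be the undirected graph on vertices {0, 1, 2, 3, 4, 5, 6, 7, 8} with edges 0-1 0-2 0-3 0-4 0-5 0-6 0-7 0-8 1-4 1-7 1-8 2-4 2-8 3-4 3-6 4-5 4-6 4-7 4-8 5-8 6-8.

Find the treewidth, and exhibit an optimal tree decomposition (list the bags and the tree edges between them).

The largest bag has 4 vertices, giving width 3; this decomposition certifies tw(G) ≤ 3. For the lower bound, the 4 vertices {0, 1, 4, 8} are pairwise adjacent, and any tree decomposition puts a clique entirely inside one bag — forcing width ≥ 3. The upper and lower bounds meet at 3, so that is the treewidth.

Treewidth 3.
Bags: B1 = {0, 1, 4, 8}  B2 = {0, 1, 4, 7}  B3 = {0, 4, 6, 8}  B4 = {0, 3, 4, 6}  B5 = {0, 4, 5, 8}  B6 = {0, 2, 4, 8}
Tree: B1–B2, B1–B3, B3–B4, B3–B5, B3–B6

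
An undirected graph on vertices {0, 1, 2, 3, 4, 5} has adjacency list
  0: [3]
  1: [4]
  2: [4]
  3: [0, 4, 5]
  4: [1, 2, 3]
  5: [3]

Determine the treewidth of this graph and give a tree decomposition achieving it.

Treewidth 1.
One optimal decomposition is:
Bags: B1 = {0, 3}  B2 = {3, 5}  B3 = {3, 4}  B4 = {2, 4}  B5 = {1, 4}
Tree: B1–B2, B2–B3, B3–B4, B4–B5

The largest bag has 2 vertices, giving width 1; this decomposition certifies tw(G) ≤ 1. G has an edge, so its treewidth is at least 1. Combining the bounds, tw(G) = 1.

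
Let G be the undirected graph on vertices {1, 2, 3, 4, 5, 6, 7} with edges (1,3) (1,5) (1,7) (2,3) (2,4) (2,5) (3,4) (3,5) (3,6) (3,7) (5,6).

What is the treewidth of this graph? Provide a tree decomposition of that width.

Every bag has size at most 3, so the width is 3 − 1 = 2 and tw(G) ≤ 2. Conversely, {2, 3, 4} is a clique of size 3, and the vertices of any clique must share a bag in every tree decomposition; so some bag has ≥ 3 vertices and tw(G) ≥ 2. Combining the bounds, tw(G) = 2.

Treewidth 2.
One such decomposition:
Bags: B1 = {2, 3, 5}  B2 = {1, 3, 5}  B3 = {3, 5, 6}  B4 = {1, 3, 7}  B5 = {2, 3, 4}
Tree: B1–B2, B1–B3, B2–B4, B1–B5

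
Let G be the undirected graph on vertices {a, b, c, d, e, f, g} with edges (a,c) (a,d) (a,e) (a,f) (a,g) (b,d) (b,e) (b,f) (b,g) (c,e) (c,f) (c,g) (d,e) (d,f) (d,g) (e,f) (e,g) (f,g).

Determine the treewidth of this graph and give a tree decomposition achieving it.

Every bag has size at most 5, so the width is 5 − 1 = 4 and tw(G) ≤ 4. For the lower bound, the 5 vertices {a, d, e, f, g} are pairwise adjacent, and any tree decomposition puts a clique entirely inside one bag — forcing width ≥ 4. Hence tw(G) = 4 exactly.

Treewidth 4.
One such decomposition:
Bags: B1 = {a, d, e, f, g}  B2 = {b, d, e, f, g}  B3 = {a, c, e, f, g}
Tree: B1–B2, B1–B3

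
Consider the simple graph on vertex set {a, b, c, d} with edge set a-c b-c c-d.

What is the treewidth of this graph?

A width-1 tree decomposition is:
Bags: B1 = {b, c}  B2 = {a, c}  B3 = {c, d}
Tree: B1–B2, B2–B3
The largest bag has 2 vertices, giving width 1; this decomposition certifies tw(G) ≤ 1. G has an edge, so its treewidth is at least 1. The upper and lower bounds meet at 1, so that is the treewidth.

1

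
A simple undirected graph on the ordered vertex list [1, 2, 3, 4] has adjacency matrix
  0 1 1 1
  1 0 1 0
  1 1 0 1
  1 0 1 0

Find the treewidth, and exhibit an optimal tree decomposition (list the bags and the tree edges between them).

Each bag holds 3 vertices, so the decomposition has width 2, which upper-bounds the treewidth. On the other hand G contains the 3-clique {1, 2, 3}. A clique must lie in a single bag of any decomposition, so no decomposition can have width below 2. Therefore the treewidth is 2.

Treewidth 2.
One such decomposition:
Bags: B1 = {1, 2, 3}  B2 = {1, 3, 4}
Tree: B1–B2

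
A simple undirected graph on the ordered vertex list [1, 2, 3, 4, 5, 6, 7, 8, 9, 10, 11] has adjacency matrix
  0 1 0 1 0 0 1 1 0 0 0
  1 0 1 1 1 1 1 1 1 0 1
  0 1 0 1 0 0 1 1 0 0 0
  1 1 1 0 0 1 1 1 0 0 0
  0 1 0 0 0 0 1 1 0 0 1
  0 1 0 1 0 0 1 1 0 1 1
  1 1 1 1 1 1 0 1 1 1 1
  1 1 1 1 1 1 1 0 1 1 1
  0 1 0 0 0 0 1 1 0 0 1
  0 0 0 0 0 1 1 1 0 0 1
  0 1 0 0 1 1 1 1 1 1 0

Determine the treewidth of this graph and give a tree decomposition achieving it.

Each bag holds 5 vertices, so the decomposition has width 4, which upper-bounds the treewidth. For the lower bound, the 5 vertices {2, 7, 8, 9, 11} are pairwise adjacent, and any tree decomposition puts a clique entirely inside one bag — forcing width ≥ 4. Combining the bounds, tw(G) = 4.

Treewidth 4.
Bags: B1 = {2, 6, 7, 8, 11}  B2 = {2, 4, 6, 7, 8}  B3 = {1, 2, 4, 7, 8}  B4 = {2, 7, 8, 9, 11}  B5 = {2, 5, 7, 8, 11}  B6 = {2, 3, 4, 7, 8}  B7 = {6, 7, 8, 10, 11}
Tree: B1–B2, B2–B3, B1–B4, B1–B5, B3–B6, B1–B7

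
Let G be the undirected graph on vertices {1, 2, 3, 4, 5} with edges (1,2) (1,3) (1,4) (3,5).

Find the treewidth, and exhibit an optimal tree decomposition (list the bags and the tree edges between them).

Each bag holds 2 vertices, so the decomposition has width 1, which upper-bounds the treewidth. G has an edge, so its treewidth is at least 1. Therefore the treewidth is 1.

Treewidth 1.
One optimal decomposition is:
Bags: B1 = {1, 4}  B2 = {1, 3}  B3 = {1, 2}  B4 = {3, 5}
Tree: B1–B2, B1–B3, B2–B4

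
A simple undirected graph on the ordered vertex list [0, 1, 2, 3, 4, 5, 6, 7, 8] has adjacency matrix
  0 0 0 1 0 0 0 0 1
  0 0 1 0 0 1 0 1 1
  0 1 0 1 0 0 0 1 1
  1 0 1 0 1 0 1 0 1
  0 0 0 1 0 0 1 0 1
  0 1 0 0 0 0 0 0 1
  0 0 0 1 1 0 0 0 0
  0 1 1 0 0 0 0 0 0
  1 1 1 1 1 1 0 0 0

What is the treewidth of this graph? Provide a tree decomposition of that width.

Treewidth 2.
One such decomposition:
Bags: B1 = {2, 3, 8}  B2 = {0, 3, 8}  B3 = {3, 4, 8}  B4 = {1, 2, 8}  B5 = {1, 5, 8}  B6 = {1, 2, 7}  B7 = {3, 4, 6}
Tree: B1–B2, B1–B3, B1–B4, B4–B5, B4–B6, B3–B7

Each bag holds 3 vertices, so the decomposition has width 2, which upper-bounds the treewidth. For the lower bound, the 3 vertices {1, 2, 8} are pairwise adjacent, and any tree decomposition puts a clique entirely inside one bag — forcing width ≥ 2. Hence tw(G) = 2 exactly.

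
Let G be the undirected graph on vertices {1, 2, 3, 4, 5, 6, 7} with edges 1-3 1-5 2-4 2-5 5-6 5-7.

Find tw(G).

1

A width-1 tree decomposition is:
Bags: B1 = {5, 7}  B2 = {1, 5}  B3 = {2, 5}  B4 = {5, 6}  B5 = {2, 4}  B6 = {1, 3}
Tree: B1–B2, B2–B3, B3–B4, B3–B5, B2–B6
The largest bag has 2 vertices, giving width 1; this decomposition certifies tw(G) ≤ 1. Since G has at least one edge (e.g. 7–5), it is not an edgeless graph, so tw(G) ≥ 1. Hence tw(G) = 1 exactly.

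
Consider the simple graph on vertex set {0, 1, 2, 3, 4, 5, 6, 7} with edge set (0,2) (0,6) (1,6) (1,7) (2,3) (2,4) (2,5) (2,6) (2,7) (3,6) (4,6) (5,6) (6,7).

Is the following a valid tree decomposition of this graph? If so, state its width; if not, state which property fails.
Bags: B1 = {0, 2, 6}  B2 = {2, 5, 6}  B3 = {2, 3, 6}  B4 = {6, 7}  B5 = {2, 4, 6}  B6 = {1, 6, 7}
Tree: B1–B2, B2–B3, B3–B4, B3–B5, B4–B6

No — edge (2,7) lies in no bag.

A tree decomposition must satisfy three properties: every vertex lies in some bag; for every edge, both endpoints lie together in some bag; and for every vertex, the bags containing it form a connected subtree. Here edge (2,7) lies in no bag, so the decomposition is invalid.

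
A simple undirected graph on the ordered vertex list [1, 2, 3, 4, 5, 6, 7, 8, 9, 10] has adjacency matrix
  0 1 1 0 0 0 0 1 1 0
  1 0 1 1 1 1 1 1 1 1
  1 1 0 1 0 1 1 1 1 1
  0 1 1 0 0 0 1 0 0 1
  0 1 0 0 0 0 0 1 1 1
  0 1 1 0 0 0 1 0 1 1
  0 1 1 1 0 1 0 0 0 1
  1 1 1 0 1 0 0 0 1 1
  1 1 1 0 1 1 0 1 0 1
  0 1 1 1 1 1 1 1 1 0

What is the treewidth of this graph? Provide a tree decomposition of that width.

Every bag has size at most 5, so the width is 5 − 1 = 4 and tw(G) ≤ 4. On the other hand G contains the 5-clique {1, 2, 3, 8, 9}. A clique must lie in a single bag of any decomposition, so no decomposition can have width below 4. Combining the bounds, tw(G) = 4.

Treewidth 4.
Bags: B1 = {2, 5, 8, 9, 10}  B2 = {2, 3, 8, 9, 10}  B3 = {1, 2, 3, 8, 9}  B4 = {2, 3, 6, 9, 10}  B5 = {2, 3, 6, 7, 10}  B6 = {2, 3, 4, 7, 10}
Tree: B1–B2, B2–B3, B2–B4, B4–B5, B5–B6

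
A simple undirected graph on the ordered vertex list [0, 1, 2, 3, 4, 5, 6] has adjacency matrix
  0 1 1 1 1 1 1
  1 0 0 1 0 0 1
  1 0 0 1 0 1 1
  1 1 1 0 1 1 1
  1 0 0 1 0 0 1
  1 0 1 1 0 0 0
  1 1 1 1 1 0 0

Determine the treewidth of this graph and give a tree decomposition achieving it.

Every bag has size at most 4, so the width is 4 − 1 = 3 and tw(G) ≤ 3. Conversely, {0, 2, 3, 5} is a clique of size 4, and the vertices of any clique must share a bag in every tree decomposition; so some bag has ≥ 4 vertices and tw(G) ≥ 3. Combining the bounds, tw(G) = 3.

Treewidth 3.
Bags: B1 = {0, 3, 4, 6}  B2 = {0, 2, 3, 6}  B3 = {0, 1, 3, 6}  B4 = {0, 2, 3, 5}
Tree: B1–B2, B1–B3, B2–B4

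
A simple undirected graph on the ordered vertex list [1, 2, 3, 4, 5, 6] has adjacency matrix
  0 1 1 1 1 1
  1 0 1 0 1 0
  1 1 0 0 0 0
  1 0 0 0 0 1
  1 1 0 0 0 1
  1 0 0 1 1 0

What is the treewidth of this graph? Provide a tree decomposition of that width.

Each bag holds 3 vertices, so the decomposition has width 2, which upper-bounds the treewidth. On the other hand G contains the 3-clique {1, 2, 3}. A clique must lie in a single bag of any decomposition, so no decomposition can have width below 2. The upper and lower bounds meet at 2, so that is the treewidth.

Treewidth 2.
One such decomposition:
Bags: B1 = {1, 4, 6}  B2 = {1, 5, 6}  B3 = {1, 2, 5}  B4 = {1, 2, 3}
Tree: B1–B2, B2–B3, B3–B4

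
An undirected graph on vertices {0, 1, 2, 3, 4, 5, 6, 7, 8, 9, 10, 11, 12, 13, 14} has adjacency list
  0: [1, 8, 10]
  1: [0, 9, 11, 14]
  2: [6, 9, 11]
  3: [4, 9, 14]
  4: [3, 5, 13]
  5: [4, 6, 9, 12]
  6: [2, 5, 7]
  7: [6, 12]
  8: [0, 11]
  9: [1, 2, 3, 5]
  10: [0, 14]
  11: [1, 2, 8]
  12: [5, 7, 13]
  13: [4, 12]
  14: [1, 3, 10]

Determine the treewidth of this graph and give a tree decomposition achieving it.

Treewidth 3.
One such decomposition:
Bags: B1 = {0, 8, 10, 14}  B2 = {0, 1, 8, 14}  B3 = {1, 8, 11, 14}  B4 = {1, 3, 11, 14}  B5 = {1, 3, 9, 11}  B6 = {2, 3, 9, 11}  B7 = {2, 3, 4, 9}  B8 = {2, 4, 5, 9}  B9 = {2, 4, 5, 6}  B10 = {4, 5, 6, 13}  B11 = {5, 6, 12, 13}  B12 = {6, 7, 12, 13}
Tree: B1–B2, B2–B3, B3–B4, B4–B5, B5–B6, B6–B7, B7–B8, B8–B9, B9–B10, B10–B11, B11–B12

The largest bag has 4 vertices, giving width 3; this decomposition certifies tw(G) ≤ 3. For the lower bound: the 4 vertex sets {0,8,10}, {14}, {1}, {2,3,9,11} are disjoint, each induces a connected subgraph, and every pair is joined by at least one edge of G. Contracting each set to a single vertex therefore yields K_{4} as a minor, and since treewidth is minor-monotone, tw(G) ≥ tw(K_{4}) = 3. Hence tw(G) = 3 exactly.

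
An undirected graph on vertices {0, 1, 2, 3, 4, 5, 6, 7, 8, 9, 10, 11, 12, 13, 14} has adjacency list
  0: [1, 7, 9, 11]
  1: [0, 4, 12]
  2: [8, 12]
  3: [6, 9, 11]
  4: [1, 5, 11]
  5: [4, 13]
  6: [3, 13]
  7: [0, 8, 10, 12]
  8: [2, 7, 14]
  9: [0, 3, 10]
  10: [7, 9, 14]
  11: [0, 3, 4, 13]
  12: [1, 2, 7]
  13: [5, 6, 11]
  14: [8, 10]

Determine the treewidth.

3

A width-3 tree decomposition is:
Bags: B1 = {4, 5, 6, 13}  B2 = {4, 6, 11, 13}  B3 = {3, 4, 6, 11}  B4 = {1, 3, 4, 11}  B5 = {0, 1, 3, 11}  B6 = {0, 1, 3, 9}  B7 = {0, 1, 9, 12}  B8 = {0, 7, 9, 12}  B9 = {7, 9, 10, 12}  B10 = {2, 7, 10, 12}  B11 = {2, 7, 8, 10}  B12 = {2, 8, 10, 14}
Tree: B1–B2, B2–B3, B3–B4, B4–B5, B5–B6, B6–B7, B7–B8, B8–B9, B9–B10, B10–B11, B11–B12
Every bag has size at most 4, so the width is 4 − 1 = 3 and tw(G) ≤ 3. For the lower bound: the 4 vertex sets {5,6,13}, {4}, {11}, {0,1,3,9} are disjoint, each induces a connected subgraph, and every pair is joined by at least one edge of G. Contracting each set to a single vertex therefore yields K_{4} as a minor, and since treewidth is minor-monotone, tw(G) ≥ tw(K_{4}) = 3. The upper and lower bounds meet at 3, so that is the treewidth.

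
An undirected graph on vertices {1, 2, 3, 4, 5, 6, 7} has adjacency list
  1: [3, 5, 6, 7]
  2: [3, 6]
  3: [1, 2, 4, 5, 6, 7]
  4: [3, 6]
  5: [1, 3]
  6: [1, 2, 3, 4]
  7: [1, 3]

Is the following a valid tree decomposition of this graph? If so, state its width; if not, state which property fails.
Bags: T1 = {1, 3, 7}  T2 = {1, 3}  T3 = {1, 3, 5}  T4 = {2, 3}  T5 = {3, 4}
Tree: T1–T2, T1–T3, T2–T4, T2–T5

A tree decomposition must satisfy three properties: every vertex lies in some bag; for every edge, both endpoints lie together in some bag; and for every vertex, the bags containing it form a connected subtree. Here vertex 6 appears in no bag, so the decomposition is invalid.

No — vertex 6 appears in no bag.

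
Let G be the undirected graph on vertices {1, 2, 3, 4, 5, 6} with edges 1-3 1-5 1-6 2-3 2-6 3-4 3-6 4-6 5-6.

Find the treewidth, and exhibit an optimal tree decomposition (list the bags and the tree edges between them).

Treewidth 2.
One optimal decomposition is:
Bags: B1 = {1, 3, 6}  B2 = {1, 5, 6}  B3 = {3, 4, 6}  B4 = {2, 3, 6}
Tree: B1–B2, B1–B3, B3–B4

Each bag holds 3 vertices, so the decomposition has width 2, which upper-bounds the treewidth. Conversely, {1, 3, 6} is a clique of size 3, and the vertices of any clique must share a bag in every tree decomposition; so some bag has ≥ 3 vertices and tw(G) ≥ 2. Therefore the treewidth is 2.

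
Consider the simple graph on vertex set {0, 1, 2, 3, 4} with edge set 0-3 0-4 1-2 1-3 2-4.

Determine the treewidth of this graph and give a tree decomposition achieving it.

The largest bag has 3 vertices, giving width 2; this decomposition certifies tw(G) ≤ 2. The edges 0–4–2–1–3–0 form a cycle, so G is not a tree and its treewidth is at least 2. Combining the bounds, tw(G) = 2.

Treewidth 2.
Bags: B1 = {0, 2, 4}  B2 = {0, 1, 2}  B3 = {0, 1, 3}
Tree: B1–B2, B2–B3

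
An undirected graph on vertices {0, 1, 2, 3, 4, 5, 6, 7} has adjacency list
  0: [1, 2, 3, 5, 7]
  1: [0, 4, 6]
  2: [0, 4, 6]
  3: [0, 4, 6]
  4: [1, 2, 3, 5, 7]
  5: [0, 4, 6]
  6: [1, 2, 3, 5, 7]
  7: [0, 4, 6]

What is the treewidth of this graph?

3

A width-3 tree decomposition is:
Bags: B1 = {0, 2, 4, 6}  B2 = {0, 1, 4, 6}  B3 = {0, 3, 4, 6}  B4 = {0, 4, 5, 6}  B5 = {0, 4, 6, 7}
Tree: B1–B2, B2–B3, B3–B4, B4–B5
Each bag holds 4 vertices, so the decomposition has width 3, which upper-bounds the treewidth. For the lower bound: the 4 vertex sets {2,6}, {0,1}, {4}, {3} are disjoint, each induces a connected subgraph, and every pair is joined by at least one edge of G. Contracting each set to a single vertex therefore yields K_{4} as a minor, and since treewidth is minor-monotone, tw(G) ≥ tw(K_{4}) = 3. Hence tw(G) = 3 exactly.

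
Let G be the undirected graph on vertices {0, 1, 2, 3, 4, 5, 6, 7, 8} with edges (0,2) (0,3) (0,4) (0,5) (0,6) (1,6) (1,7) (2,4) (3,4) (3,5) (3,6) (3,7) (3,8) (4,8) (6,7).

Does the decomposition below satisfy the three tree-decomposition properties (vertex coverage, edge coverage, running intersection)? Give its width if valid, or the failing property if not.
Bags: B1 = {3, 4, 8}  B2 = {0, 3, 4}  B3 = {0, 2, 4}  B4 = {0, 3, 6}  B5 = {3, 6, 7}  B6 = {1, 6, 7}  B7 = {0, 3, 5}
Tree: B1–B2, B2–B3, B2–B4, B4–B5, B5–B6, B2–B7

Yes; width 2.

Vertex coverage: the bags together contain {0, 1, 2, 3, 4, 5, 6, 7, 8}, the full vertex set. Edge coverage: each edge of G has both endpoints in at least one bag. Running intersection: for every vertex, the bags containing it form a connected subtree. All three properties hold, so this is a valid tree decomposition of width max|bag| − 1 = 2, and hence tw(G) ≤ 2.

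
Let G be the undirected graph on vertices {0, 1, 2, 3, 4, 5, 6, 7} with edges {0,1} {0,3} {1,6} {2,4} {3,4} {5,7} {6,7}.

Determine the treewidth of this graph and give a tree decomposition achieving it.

Treewidth 1.
Bags: B1 = {5, 7}  B2 = {6, 7}  B3 = {1, 6}  B4 = {0, 1}  B5 = {0, 3}  B6 = {3, 4}  B7 = {2, 4}
Tree: B1–B2, B2–B3, B3–B4, B4–B5, B5–B6, B6–B7

Each bag holds 2 vertices, so the decomposition has width 1, which upper-bounds the treewidth. G has an edge, so its treewidth is at least 1. Therefore the treewidth is 1.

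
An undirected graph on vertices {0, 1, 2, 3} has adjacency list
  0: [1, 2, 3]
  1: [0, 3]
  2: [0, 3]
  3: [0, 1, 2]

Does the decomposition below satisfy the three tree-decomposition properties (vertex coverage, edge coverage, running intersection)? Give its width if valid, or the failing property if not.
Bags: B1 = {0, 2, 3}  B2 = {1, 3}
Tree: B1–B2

A tree decomposition must satisfy three properties: every vertex lies in some bag; for every edge, both endpoints lie together in some bag; and for every vertex, the bags containing it form a connected subtree. Here edge (0,1) lies in no bag, so the decomposition is invalid.

No — edge (0,1) lies in no bag.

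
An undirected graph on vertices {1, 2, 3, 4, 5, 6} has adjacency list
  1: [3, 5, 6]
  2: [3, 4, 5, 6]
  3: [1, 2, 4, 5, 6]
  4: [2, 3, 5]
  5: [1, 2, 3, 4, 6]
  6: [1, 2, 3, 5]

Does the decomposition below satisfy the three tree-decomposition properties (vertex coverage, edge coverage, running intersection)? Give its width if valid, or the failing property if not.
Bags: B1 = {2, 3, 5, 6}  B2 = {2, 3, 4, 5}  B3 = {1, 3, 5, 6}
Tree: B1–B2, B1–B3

Yes; width 3.

Checking the three conditions: (i) the bags cover all of {1, 2, 3, 4, 5, 6}; (ii) for each edge, some bag contains both endpoints; (iii) the bags containing any fixed vertex form a subtree. All hold, so the decomposition is valid with width 4 − 1 = 3.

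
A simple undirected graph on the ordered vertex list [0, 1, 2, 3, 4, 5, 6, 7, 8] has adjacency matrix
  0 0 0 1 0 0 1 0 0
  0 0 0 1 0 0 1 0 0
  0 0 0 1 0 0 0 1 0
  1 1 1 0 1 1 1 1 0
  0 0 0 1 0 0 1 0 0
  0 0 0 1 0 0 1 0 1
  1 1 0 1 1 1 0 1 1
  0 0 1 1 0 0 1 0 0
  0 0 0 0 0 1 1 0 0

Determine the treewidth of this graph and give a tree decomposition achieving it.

Treewidth 2.
One optimal decomposition is:
Bags: B1 = {3, 4, 6}  B2 = {1, 3, 6}  B3 = {3, 6, 7}  B4 = {0, 3, 6}  B5 = {2, 3, 7}  B6 = {3, 5, 6}  B7 = {5, 6, 8}
Tree: B1–B2, B2–B3, B1–B4, B3–B5, B1–B6, B6–B7

Every bag has size at most 3, so the width is 3 − 1 = 2 and tw(G) ≤ 2. Conversely, {5, 6, 8} is a clique of size 3, and the vertices of any clique must share a bag in every tree decomposition; so some bag has ≥ 3 vertices and tw(G) ≥ 2. Hence tw(G) = 2 exactly.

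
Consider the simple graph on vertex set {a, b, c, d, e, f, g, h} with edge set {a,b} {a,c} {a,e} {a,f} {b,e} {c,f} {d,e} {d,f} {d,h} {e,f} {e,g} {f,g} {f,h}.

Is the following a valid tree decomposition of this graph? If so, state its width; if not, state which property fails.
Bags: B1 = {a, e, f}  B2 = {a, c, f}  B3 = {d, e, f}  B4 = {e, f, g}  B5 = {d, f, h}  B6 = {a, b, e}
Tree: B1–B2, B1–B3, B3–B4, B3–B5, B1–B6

Yes; width 2.

Checking the three conditions: (i) the bags cover all of {a, b, c, d, e, f, g, h}; (ii) for each edge, some bag contains both endpoints; (iii) the bags containing any fixed vertex form a subtree. All hold, so the decomposition is valid with width 3 − 1 = 2.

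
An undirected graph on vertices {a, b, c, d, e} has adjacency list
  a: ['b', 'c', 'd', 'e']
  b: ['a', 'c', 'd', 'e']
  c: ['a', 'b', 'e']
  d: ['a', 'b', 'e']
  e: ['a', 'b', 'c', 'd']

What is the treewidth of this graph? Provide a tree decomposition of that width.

Each bag holds 4 vertices, so the decomposition has width 3, which upper-bounds the treewidth. Conversely, {a, b, d, e} is a clique of size 4, and the vertices of any clique must share a bag in every tree decomposition; so some bag has ≥ 4 vertices and tw(G) ≥ 3. Therefore the treewidth is 3.

Treewidth 3.
One optimal decomposition is:
Bags: B1 = {a, b, d, e}  B2 = {a, b, c, e}
Tree: B1–B2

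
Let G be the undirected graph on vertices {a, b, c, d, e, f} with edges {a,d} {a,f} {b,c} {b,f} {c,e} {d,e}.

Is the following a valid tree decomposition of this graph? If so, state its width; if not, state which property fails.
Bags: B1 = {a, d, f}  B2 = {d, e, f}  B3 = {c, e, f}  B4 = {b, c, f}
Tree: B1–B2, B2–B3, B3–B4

Checking the three conditions: (i) the bags cover all of {a, b, c, d, e, f}; (ii) for each edge, some bag contains both endpoints; (iii) the bags containing any fixed vertex form a subtree. All hold, so the decomposition is valid with width 3 − 1 = 2.

Yes; width 2.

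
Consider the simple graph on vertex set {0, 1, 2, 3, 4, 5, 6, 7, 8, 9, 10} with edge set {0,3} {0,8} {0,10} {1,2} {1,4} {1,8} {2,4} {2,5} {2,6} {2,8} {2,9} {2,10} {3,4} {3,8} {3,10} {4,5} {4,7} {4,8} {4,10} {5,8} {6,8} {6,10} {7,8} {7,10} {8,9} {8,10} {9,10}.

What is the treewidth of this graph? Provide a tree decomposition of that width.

Treewidth 3.
One such decomposition:
Bags: B1 = {2, 4, 8, 10}  B2 = {2, 8, 9, 10}  B3 = {3, 4, 8, 10}  B4 = {0, 3, 8, 10}  B5 = {2, 4, 5, 8}  B6 = {4, 7, 8, 10}  B7 = {1, 2, 4, 8}  B8 = {2, 6, 8, 10}
Tree: B1–B2, B1–B3, B3–B4, B1–B5, B3–B6, B1–B7, B2–B8

The largest bag has 4 vertices, giving width 3; this decomposition certifies tw(G) ≤ 3. For the lower bound, the 4 vertices {1, 2, 4, 8} are pairwise adjacent, and any tree decomposition puts a clique entirely inside one bag — forcing width ≥ 3. The upper and lower bounds meet at 3, so that is the treewidth.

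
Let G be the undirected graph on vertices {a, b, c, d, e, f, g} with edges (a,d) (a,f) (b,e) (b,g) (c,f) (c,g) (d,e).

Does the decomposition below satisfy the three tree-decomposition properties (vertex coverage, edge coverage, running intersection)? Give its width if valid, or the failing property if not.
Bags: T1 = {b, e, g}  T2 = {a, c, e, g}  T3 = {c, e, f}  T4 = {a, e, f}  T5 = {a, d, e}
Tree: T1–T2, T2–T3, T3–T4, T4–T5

A tree decomposition must satisfy three properties: every vertex lies in some bag; for every edge, both endpoints lie together in some bag; and for every vertex, the bags containing it form a connected subtree. Here bags containing vertex a are not connected in the tree, so the decomposition is invalid.

No — bags containing vertex a are not connected in the tree.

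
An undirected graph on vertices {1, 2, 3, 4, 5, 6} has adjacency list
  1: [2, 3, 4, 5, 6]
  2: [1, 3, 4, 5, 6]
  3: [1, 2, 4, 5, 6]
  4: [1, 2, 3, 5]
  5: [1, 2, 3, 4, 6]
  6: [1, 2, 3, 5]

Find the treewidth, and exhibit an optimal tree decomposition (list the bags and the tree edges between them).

Treewidth 4.
One such decomposition:
Bags: B1 = {1, 2, 3, 5, 6}  B2 = {1, 2, 3, 4, 5}
Tree: B1–B2

The largest bag has 5 vertices, giving width 4; this decomposition certifies tw(G) ≤ 4. For the lower bound, the 5 vertices {1, 2, 3, 4, 5} are pairwise adjacent, and any tree decomposition puts a clique entirely inside one bag — forcing width ≥ 4. Combining the bounds, tw(G) = 4.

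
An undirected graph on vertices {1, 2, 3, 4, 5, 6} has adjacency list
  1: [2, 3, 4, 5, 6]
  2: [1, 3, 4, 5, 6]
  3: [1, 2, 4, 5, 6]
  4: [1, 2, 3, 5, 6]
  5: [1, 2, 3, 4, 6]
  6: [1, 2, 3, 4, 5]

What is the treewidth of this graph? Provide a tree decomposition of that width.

Treewidth 5.
Bags: B1 = {1, 2, 3, 4, 5, 6}
Tree: (single bag)

A single bag containing all 6 vertices is trivially a valid decomposition of width 5. On the other hand G contains the 6-clique {1, 2, 3, 4, 5, 6}. A clique must lie in a single bag of any decomposition, so no decomposition can have width below 5. Combining the bounds, tw(G) = 5.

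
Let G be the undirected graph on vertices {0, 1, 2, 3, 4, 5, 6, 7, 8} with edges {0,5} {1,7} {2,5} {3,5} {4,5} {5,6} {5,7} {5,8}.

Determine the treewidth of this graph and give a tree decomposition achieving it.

Treewidth 1.
One optimal decomposition is:
Bags: B1 = {5, 7}  B2 = {5, 6}  B3 = {0, 5}  B4 = {5, 8}  B5 = {2, 5}  B6 = {4, 5}  B7 = {3, 5}  B8 = {1, 7}
Tree: B1–B2, B2–B3, B1–B4, B2–B5, B2–B6, B4–B7, B1–B8

The largest bag has 2 vertices, giving width 1; this decomposition certifies tw(G) ≤ 1. Any graph with an edge has treewidth ≥ 1, and G has the edge 7–5. Therefore the treewidth is 1.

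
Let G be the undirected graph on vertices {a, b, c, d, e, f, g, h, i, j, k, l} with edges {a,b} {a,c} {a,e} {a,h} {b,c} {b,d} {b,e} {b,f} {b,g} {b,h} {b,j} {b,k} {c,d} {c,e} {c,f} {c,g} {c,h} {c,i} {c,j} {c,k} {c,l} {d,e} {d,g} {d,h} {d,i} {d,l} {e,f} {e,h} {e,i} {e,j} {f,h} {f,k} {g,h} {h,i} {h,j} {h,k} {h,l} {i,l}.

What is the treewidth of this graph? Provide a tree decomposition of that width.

Treewidth 4.
Bags: B1 = {b, c, d, e, h}  B2 = {c, d, e, h, i}  B3 = {b, c, e, f, h}  B4 = {a, b, c, e, h}  B5 = {b, c, f, h, k}  B6 = {b, c, d, g, h}  B7 = {b, c, e, h, j}  B8 = {c, d, h, i, l}
Tree: B1–B2, B1–B3, B3–B4, B3–B5, B1–B6, B4–B7, B2–B8

The largest bag has 5 vertices, giving width 4; this decomposition certifies tw(G) ≤ 4. Conversely, {c, d, h, i, l} is a clique of size 5, and the vertices of any clique must share a bag in every tree decomposition; so some bag has ≥ 5 vertices and tw(G) ≥ 4. Therefore the treewidth is 4.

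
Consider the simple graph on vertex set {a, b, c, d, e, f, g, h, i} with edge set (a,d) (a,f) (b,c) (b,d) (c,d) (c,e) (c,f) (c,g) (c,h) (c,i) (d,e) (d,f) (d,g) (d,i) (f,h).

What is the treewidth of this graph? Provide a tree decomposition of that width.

Treewidth 2.
One optimal decomposition is:
Bags: B1 = {a, d, f}  B2 = {c, d, f}  B3 = {c, d, e}  B4 = {b, c, d}  B5 = {c, d, g}  B6 = {c, f, h}  B7 = {c, d, i}
Tree: B1–B2, B2–B3, B3–B4, B2–B5, B2–B6, B3–B7

The largest bag has 3 vertices, giving width 2; this decomposition certifies tw(G) ≤ 2. On the other hand G contains the 3-clique {c, d, f}. A clique must lie in a single bag of any decomposition, so no decomposition can have width below 2. The upper and lower bounds meet at 2, so that is the treewidth.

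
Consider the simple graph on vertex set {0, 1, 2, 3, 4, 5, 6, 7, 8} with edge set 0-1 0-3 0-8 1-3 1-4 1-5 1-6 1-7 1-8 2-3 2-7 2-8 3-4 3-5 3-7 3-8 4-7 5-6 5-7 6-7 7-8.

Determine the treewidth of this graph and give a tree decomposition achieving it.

Treewidth 3.
One optimal decomposition is:
Bags: B1 = {1, 3, 4, 7}  B2 = {1, 3, 7, 8}  B3 = {1, 3, 5, 7}  B4 = {2, 3, 7, 8}  B5 = {1, 5, 6, 7}  B6 = {0, 1, 3, 8}
Tree: B1–B2, B2–B3, B2–B4, B3–B5, B2–B6

Every bag has size at most 4, so the width is 4 − 1 = 3 and tw(G) ≤ 3. On the other hand G contains the 4-clique {0, 1, 3, 8}. A clique must lie in a single bag of any decomposition, so no decomposition can have width below 3. Combining the bounds, tw(G) = 3.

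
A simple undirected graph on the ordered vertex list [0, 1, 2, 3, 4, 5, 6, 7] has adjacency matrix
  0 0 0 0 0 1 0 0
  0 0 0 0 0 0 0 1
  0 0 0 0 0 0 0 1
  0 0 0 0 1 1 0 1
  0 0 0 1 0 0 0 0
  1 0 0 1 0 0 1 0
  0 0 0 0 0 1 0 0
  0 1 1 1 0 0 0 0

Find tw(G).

A width-1 tree decomposition is:
Bags: B1 = {3, 7}  B2 = {1, 7}  B3 = {3, 5}  B4 = {3, 4}  B5 = {5, 6}  B6 = {0, 5}  B7 = {2, 7}
Tree: B1–B2, B1–B3, B3–B4, B3–B5, B5–B6, B2–B7
The largest bag has 2 vertices, giving width 1; this decomposition certifies tw(G) ≤ 1. G has an edge, so its treewidth is at least 1. Hence tw(G) = 1 exactly.

1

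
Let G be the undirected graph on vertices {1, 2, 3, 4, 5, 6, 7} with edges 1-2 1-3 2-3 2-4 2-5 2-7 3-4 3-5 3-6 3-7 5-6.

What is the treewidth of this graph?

A width-2 tree decomposition is:
Bags: B1 = {2, 3, 4}  B2 = {2, 3, 5}  B3 = {3, 5, 6}  B4 = {2, 3, 7}  B5 = {1, 2, 3}
Tree: B1–B2, B2–B3, B1–B4, B4–B5
Each bag holds 3 vertices, so the decomposition has width 2, which upper-bounds the treewidth. Conversely, {1, 2, 3} is a clique of size 3, and the vertices of any clique must share a bag in every tree decomposition; so some bag has ≥ 3 vertices and tw(G) ≥ 2. The upper and lower bounds meet at 2, so that is the treewidth.

2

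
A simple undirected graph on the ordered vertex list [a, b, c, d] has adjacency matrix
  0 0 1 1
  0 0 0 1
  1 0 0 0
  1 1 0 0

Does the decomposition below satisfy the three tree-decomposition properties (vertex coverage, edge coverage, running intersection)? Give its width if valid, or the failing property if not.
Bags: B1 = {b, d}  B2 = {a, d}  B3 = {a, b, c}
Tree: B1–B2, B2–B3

A tree decomposition must satisfy three properties: every vertex lies in some bag; for every edge, both endpoints lie together in some bag; and for every vertex, the bags containing it form a connected subtree. Here bags containing vertex b are not connected in the tree, so the decomposition is invalid.

No — bags containing vertex b are not connected in the tree.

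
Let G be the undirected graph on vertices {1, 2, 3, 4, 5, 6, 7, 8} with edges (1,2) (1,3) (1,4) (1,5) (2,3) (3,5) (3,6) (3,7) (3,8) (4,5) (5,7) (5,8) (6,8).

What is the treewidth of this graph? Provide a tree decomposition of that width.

Every bag has size at most 3, so the width is 3 − 1 = 2 and tw(G) ≤ 2. Conversely, {1, 2, 3} is a clique of size 3, and the vertices of any clique must share a bag in every tree decomposition; so some bag has ≥ 3 vertices and tw(G) ≥ 2. Combining the bounds, tw(G) = 2.

Treewidth 2.
One optimal decomposition is:
Bags: B1 = {1, 2, 3}  B2 = {1, 3, 5}  B3 = {3, 5, 7}  B4 = {1, 4, 5}  B5 = {3, 5, 8}  B6 = {3, 6, 8}
Tree: B1–B2, B2–B3, B2–B4, B2–B5, B5–B6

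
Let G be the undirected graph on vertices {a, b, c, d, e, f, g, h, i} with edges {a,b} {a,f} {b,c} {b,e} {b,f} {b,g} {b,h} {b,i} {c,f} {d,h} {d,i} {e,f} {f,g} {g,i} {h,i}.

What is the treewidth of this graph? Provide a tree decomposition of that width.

Treewidth 2.
One such decomposition:
Bags: B1 = {b, g, i}  B2 = {b, h, i}  B3 = {b, f, g}  B4 = {a, b, f}  B5 = {d, h, i}  B6 = {b, e, f}  B7 = {b, c, f}
Tree: B1–B2, B1–B3, B3–B4, B2–B5, B3–B6, B3–B7

Every bag has size at most 3, so the width is 3 − 1 = 2 and tw(G) ≤ 2. Conversely, {d, h, i} is a clique of size 3, and the vertices of any clique must share a bag in every tree decomposition; so some bag has ≥ 3 vertices and tw(G) ≥ 2. The upper and lower bounds meet at 2, so that is the treewidth.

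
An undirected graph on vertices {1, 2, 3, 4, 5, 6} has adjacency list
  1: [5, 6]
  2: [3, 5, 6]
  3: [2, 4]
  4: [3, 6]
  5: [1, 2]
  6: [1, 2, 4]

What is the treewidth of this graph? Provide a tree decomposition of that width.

The largest bag has 3 vertices, giving width 2; this decomposition certifies tw(G) ≤ 2. Since 3–4–6–2–3 is a cycle in G, G is not acyclic. Forests are exactly the graphs of treewidth ≤ 1, so tw(G) ≥ 2. Combining the bounds, tw(G) = 2.

Treewidth 2.
Bags: B1 = {2, 3, 4}  B2 = {2, 4, 6}  B3 = {2, 5, 6}  B4 = {1, 5, 6}
Tree: B1–B2, B2–B3, B3–B4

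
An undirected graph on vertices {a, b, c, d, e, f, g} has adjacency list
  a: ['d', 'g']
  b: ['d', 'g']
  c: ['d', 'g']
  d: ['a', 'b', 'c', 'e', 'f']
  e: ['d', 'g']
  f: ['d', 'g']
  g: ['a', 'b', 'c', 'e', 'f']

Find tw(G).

A width-2 tree decomposition is:
Bags: B1 = {d, f, g}  B2 = {b, d, g}  B3 = {c, d, g}  B4 = {a, d, g}  B5 = {d, e, g}
Tree: B1–B2, B2–B3, B3–B4, B4–B5
The largest bag has 3 vertices, giving width 2; this decomposition certifies tw(G) ≤ 2. The edges g–f–d–b–g form a cycle, so G is not a tree and its treewidth is at least 2. The upper and lower bounds meet at 2, so that is the treewidth.

2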